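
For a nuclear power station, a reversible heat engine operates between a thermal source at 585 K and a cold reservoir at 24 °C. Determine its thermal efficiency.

T_C = 24 °C → 24 + 273.15 = 297.15 K.
The Carnot efficiency is η = 1 − T_C/T_H = 1 − 297.15/585.00 = 0.492.

η ≈ 0.492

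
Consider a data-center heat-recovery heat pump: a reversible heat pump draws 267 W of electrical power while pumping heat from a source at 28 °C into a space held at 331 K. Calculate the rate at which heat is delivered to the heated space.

T_C = 28 °C → 28 + 273.15 = 301.15 K.
COP_HP = T_H/(T_H − T_C) = 331.00/29.85 = 11.0888.
Q_H = COP_HP · W = 11.0888 × 267 = 2961 W.

Q̇_H ≈ 2961 W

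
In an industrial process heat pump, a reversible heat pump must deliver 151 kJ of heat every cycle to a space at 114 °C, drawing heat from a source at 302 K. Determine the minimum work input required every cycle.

T_H = 114 °C → 114 + 273.15 = 387.15 K.
The Carnot heat-pump COP is COP_HP = T_H/(T_H − T_C) = 387.15/85.15 = 4.5467.
W = Q_H/COP_HP = 151/4.5467 = 33.21 kJ.

W_in ≈ 33.21 kJ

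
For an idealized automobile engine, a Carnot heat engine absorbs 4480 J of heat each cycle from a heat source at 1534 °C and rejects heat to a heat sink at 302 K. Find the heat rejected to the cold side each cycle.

Q_C ≈ 749 J

T_H = 1534 °C → 1534 + 273.15 = 1807.15 K.
For a reversible engine, η = 1 − T_C/T_H = 1 − 302.00/1807.15 = 0.8329.
For a reversible cycle Q_C/Q_H = T_C/T_H, so Q_C = 4480 × 302.00/1807.15 = 749 J.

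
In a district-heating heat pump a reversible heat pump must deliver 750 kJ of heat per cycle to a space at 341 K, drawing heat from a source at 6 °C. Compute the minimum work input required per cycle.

W_in ≈ 136 kJ

T_C = 6 °C → 6 + 273.15 = 279.15 K.
For a reversible heat pump, COP_HP = T_H/(T_H − T_C) = 341.00/61.85 = 5.5133.
W = Q_H/COP_HP = 750/5.5133 = 136 kJ.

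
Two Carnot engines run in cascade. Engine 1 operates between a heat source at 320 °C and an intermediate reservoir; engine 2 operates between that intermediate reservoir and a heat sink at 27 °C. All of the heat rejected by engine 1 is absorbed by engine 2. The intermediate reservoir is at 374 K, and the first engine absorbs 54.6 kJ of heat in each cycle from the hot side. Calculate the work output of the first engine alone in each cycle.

T_H = 320 °C → 320 + 273.15 = 593.15 K.
T_C = 27 °C → 27 + 273.15 = 300.15 K.
First-stage efficiency η₁ = 1 − T_m/T_H = 1 − 374.00/593.15 = 0.3695.
W₁ = η₁·Q_H = 0.3695 × 54.6 = 20.2 kJ.

W₁ ≈ 20.2 kJ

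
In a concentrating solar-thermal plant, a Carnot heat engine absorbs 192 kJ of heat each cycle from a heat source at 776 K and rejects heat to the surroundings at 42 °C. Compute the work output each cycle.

W ≈ 114 kJ

T_C = 42 °C → 42 + 273.15 = 315.15 K.
η_rev = 1 − T_C/T_H = 1 − 315.15/776.00 = 0.5939.
W = η·Q_H = 0.5939 × 192 = 114 kJ.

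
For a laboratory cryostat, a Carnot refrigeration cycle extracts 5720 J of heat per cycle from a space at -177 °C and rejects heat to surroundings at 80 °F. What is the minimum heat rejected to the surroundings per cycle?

Q_H ≈ 17840 J

T_H = 80 °F → (80 − 32) × 5/9 = 26.67 °C = 299.82 K.
T_C = -177 °C → -177 + 273.15 = 96.15 K.
For a reversible cycle Q_H/Q_C = T_H/T_C, so Q_H = Q_C·T_H/T_C = 5720 × 299.82/96.15 = 17840 J.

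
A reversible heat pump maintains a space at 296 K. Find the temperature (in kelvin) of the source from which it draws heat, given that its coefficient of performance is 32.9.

COP_HP = T_H/(T_H − T_C) ⇒ T_C = T_H·(COP_HP − 1)/COP_HP = 296.00 × (32.9 − 1)/32.9 = 287.0 K.

T_C ≈ 287.0 K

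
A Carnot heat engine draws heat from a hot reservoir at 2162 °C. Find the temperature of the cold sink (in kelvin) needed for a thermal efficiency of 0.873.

T_C ≈ 309 K

T_H = 2162 °C → 2162 + 273.15 = 2435.15 K.
From η = 1 − T_C/T_H, T_C = T_H·(1 − η) = 2435.15 × (1 − 0.873) = 309 K.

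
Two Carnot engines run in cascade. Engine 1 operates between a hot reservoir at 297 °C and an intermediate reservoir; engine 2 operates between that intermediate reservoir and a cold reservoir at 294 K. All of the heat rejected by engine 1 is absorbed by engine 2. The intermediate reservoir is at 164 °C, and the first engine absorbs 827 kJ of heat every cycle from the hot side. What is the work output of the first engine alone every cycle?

W₁ ≈ 193 kJ

T_H = 297 °C → 297 + 273.15 = 570.15 K.
T_m = 164 °C → 164 + 273.15 = 437.15 K.
First-stage efficiency η₁ = 1 − T_m/T_H = 1 − 437.15/570.15 = 0.2333.
W₁ = η₁·Q_H = 0.2333 × 827 = 193 kJ.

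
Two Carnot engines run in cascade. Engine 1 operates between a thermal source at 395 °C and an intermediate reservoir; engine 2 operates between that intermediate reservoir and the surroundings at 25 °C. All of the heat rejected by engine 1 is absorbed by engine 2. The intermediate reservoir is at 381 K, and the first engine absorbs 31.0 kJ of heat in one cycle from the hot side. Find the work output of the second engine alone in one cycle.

W₂ ≈ 3.84 kJ

T_H = 395 °C → 395 + 273.15 = 668.15 K.
T_C = 25 °C → 25 + 273.15 = 298.15 K.
Heat entering the second stage: Q_m = Q_H·(T_m/T_H) = 31.0 × 381.00/668.15 = 17.7 kJ.
Second-stage efficiency η₂ = 1 − T_C/T_m = 1 − 298.15/381.00 = 0.2175, so W₂ = η₂·Q_m = 3.84 kJ.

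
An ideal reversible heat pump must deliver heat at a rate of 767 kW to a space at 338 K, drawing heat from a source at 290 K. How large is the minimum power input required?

For a reversible heat pump, COP_HP = T_H/(T_H − T_C) = 338.00/48.00 = 7.0417.
W = Q_H/COP_HP = 767/7.0417 = 109 kW.

Ẇ_in ≈ 109 kW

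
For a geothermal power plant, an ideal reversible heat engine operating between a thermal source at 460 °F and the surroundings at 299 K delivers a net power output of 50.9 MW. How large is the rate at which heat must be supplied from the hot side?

Q̇_H ≈ 122.7 MW

T_H = 460 °F → (460 − 32) × 5/9 = 237.78 °C = 510.93 K.
Since the cycle is reversible, η = 1 − T_C/T_H = 1 − 299.00/510.93 = 0.4148.
Q_H = W/η = 50.9/0.4148 = 122.7 MW.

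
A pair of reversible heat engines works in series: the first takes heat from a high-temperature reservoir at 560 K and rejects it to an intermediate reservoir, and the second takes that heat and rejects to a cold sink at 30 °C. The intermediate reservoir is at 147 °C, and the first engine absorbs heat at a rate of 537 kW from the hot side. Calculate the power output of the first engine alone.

T_C = 30 °C → 30 + 273.15 = 303.15 K.
T_m = 147 °C → 147 + 273.15 = 420.15 K.
First-stage efficiency η₁ = 1 − T_m/T_H = 1 − 420.15/560.00 = 0.2497.
W₁ = η₁·Q_H = 0.2497 × 537 = 134.1 kW.

Ẇ₁ ≈ 134.1 kW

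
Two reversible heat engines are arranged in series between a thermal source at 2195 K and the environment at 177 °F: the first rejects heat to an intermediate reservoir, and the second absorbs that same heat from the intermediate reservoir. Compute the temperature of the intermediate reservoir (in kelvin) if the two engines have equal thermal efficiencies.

T_C = 177 °F → (177 − 32) × 5/9 = 80.56 °C = 353.71 K.
Equal efficiencies require 1 − T_m/T_H = 1 − T_C/T_m, i.e. T_m/T_H = T_C/T_m, so T_m = √(T_H·T_C) = √(2195.00 × 353.71) = 881 K.

T_m ≈ 881 K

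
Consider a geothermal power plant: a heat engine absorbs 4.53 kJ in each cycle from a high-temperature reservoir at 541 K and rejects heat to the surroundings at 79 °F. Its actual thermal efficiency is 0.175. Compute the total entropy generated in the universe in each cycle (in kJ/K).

ΔS_univ ≈ 0.00411 kJ/K

T_C = 79 °F → (79 − 32) × 5/9 = 26.11 °C = 299.26 K.
W = η·Q_H = 0.175 × 4.53 = 0.7927 kJ, so Q_C = Q_H − W = 3.737 kJ.
Reservoir entropy changes: ΔS_H = −Q_H/T_H = −4.53/541.00 = -0.008373 kJ/K and ΔS_C = +Q_C/T_C = 3.737/299.26 = 0.01249 kJ/K.
ΔS_univ = −Q_H/T_H + Q_C/T_C = 0.00411 kJ/K (> 0, since η = 0.175 < η_Carnot = 0.447).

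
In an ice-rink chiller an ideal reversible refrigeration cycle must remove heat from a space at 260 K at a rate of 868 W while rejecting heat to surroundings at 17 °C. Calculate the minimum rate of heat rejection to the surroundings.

T_H = 17 °C → 17 + 273.15 = 290.15 K.
For a reversible cycle Q_H/Q_C = T_H/T_C, so Q_H = Q_C·T_H/T_C = 868 × 290.15/260.00 = 968.7 W.

Q̇_H ≈ 968.7 W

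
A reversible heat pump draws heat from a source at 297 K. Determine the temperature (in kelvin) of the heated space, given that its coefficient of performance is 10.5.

COP_HP = T_H/(T_H − T_C) ⇒ T_H = T_C·COP_HP/(COP_HP − 1) = 297.00 × 10.5/(10.5 − 1) = 328.3 K.

T_H ≈ 328.3 K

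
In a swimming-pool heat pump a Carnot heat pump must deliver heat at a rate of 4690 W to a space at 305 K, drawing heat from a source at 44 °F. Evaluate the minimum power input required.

T_C = 44 °F → (44 − 32) × 5/9 = 6.67 °C = 279.82 K.
The Carnot heat-pump COP is COP_HP = T_H/(T_H − T_C) = 305.00/25.18 = 12.1112.
W = Q_H/COP_HP = 4690/12.1112 = 387.2 W.

Ẇ_in ≈ 387.2 W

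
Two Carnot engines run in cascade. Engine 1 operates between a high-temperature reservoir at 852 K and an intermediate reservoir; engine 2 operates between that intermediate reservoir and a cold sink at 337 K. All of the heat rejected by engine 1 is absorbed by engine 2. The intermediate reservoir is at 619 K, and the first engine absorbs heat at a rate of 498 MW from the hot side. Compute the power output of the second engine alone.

Ẇ₂ ≈ 165 MW

Heat entering the second stage: Q_m = Q_H·(T_m/T_H) = 498 × 619.00/852.00 = 362 MW.
Second-stage efficiency η₂ = 1 − T_C/T_m = 1 − 337.00/619.00 = 0.4556, so W₂ = η₂·Q_m = 165 MW.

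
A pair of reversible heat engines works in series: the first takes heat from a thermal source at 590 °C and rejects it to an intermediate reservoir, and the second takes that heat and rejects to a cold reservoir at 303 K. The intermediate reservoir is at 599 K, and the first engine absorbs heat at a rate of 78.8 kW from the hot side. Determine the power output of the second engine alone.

T_H = 590 °C → 590 + 273.15 = 863.15 K.
Heat entering the second stage: Q_m = Q_H·(T_m/T_H) = 78.8 × 599.00/863.15 = 54.7 kW.
Second-stage efficiency η₂ = 1 − T_C/T_m = 1 − 303.00/599.00 = 0.4942, so W₂ = η₂·Q_m = 27.0 kW.

Ẇ₂ ≈ 27.0 kW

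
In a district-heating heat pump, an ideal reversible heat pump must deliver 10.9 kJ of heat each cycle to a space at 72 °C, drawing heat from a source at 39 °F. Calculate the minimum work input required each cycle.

T_H = 72 °C → 72 + 273.15 = 345.15 K.
T_C = 39 °F → (39 − 32) × 5/9 = 3.89 °C = 277.04 K.
The Carnot heat-pump COP is COP_HP = T_H/(T_H − T_C) = 345.15/68.11 = 5.0675.
W = Q_H/COP_HP = 10.9/5.0675 = 2.15 kJ.

W_in ≈ 2.15 kJ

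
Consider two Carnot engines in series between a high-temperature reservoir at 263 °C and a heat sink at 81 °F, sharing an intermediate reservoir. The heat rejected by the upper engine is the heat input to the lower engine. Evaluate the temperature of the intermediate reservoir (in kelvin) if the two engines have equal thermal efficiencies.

T_m ≈ 401 K

T_H = 263 °C → 263 + 273.15 = 536.15 K.
T_C = 81 °F → (81 − 32) × 5/9 = 27.22 °C = 300.37 K.
Equal efficiencies require 1 − T_m/T_H = 1 − T_C/T_m, i.e. T_m/T_H = T_C/T_m, so T_m = √(T_H·T_C) = √(536.15 × 300.37) = 401 K.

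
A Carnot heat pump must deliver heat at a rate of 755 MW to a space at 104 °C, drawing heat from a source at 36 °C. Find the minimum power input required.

Ẇ_in ≈ 136.1 MW

T_H = 104 °C → 104 + 273.15 = 377.15 K.
T_C = 36 °C → 36 + 273.15 = 309.15 K.
The Carnot heat-pump COP is COP_HP = T_H/(T_H − T_C) = 377.15/68.00 = 5.5463.
W = Q_H/COP_HP = 755/5.5463 = 136.1 MW.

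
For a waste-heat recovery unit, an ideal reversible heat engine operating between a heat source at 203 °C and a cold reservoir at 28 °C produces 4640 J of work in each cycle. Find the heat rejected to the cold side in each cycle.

Q_C ≈ 7980 J

T_H = 203 °C → 203 + 273.15 = 476.15 K.
T_C = 28 °C → 28 + 273.15 = 301.15 K.
η_rev = 1 − T_C/T_H = 1 − 301.15/476.15 = 0.3675.
Since Q_C/Q_H = T_C/T_H and Q_H = W/η, Q_C = W·T_C/(T_H − T_C) = 4640 × 301.15/175.00 = 7980 J.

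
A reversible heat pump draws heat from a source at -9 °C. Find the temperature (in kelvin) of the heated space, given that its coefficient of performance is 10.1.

T_C = -9 °C → -9 + 273.15 = 264.15 K.
COP_HP = T_H/(T_H − T_C) ⇒ T_H = T_C·COP_HP/(COP_HP − 1) = 264.15 × 10.1/(10.1 − 1) = 293.2 K.

T_H ≈ 293.2 K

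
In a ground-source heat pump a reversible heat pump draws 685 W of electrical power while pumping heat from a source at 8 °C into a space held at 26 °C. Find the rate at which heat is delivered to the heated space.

Q̇_H ≈ 11380 W

T_H = 26 °C → 26 + 273.15 = 299.15 K.
T_C = 8 °C → 8 + 273.15 = 281.15 K.
The Carnot heat-pump COP is COP_HP = T_H/(T_H − T_C) = 299.15/18.00 = 16.6194.
Q_H = COP_HP · W = 16.6194 × 685 = 11380 W.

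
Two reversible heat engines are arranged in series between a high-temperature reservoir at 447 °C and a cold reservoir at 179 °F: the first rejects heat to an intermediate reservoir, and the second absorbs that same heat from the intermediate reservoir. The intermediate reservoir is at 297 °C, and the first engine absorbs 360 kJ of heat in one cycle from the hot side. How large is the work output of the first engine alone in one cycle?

T_H = 447 °C → 447 + 273.15 = 720.15 K.
T_C = 179 °F → (179 − 32) × 5/9 = 81.67 °C = 354.82 K.
T_m = 297 °C → 297 + 273.15 = 570.15 K.
First-stage efficiency η₁ = 1 − T_m/T_H = 1 − 570.15/720.15 = 0.2083.
W₁ = η₁·Q_H = 0.2083 × 360 = 74.98 kJ.

W₁ ≈ 74.98 kJ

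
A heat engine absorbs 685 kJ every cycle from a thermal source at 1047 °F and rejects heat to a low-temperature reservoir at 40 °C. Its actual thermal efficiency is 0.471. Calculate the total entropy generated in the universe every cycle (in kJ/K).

ΔS_univ ≈ 0.339 kJ/K

T_H = 1047 °F → (1047 − 32) × 5/9 = 563.89 °C = 837.04 K.
T_C = 40 °C → 40 + 273.15 = 313.15 K.
W = η·Q_H = 0.471 × 685 = 322.6 kJ, so Q_C = Q_H − W = 362.4 kJ.
The hot reservoir loses entropy Q_H/T_H = 685/837.04 = 0.8184 kJ/K; the cold reservoir gains Q_C/T_C = 362.4/313.15 = 1.157 kJ/K.
ΔS_univ = −Q_H/T_H + Q_C/T_C = 0.339 kJ/K (> 0, since η = 0.471 < η_Carnot = 0.626).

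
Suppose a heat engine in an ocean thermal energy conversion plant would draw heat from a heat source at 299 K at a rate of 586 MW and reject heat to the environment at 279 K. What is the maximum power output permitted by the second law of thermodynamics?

Ẇ_max ≈ 39.2 MW

The upper bound on efficiency is η_max = 1 − T_C/T_H = 1 − 279.00/299.00 = 0.0669.
W_max = η_max · Q_H = 0.0669 × 586 = 39.2 MW.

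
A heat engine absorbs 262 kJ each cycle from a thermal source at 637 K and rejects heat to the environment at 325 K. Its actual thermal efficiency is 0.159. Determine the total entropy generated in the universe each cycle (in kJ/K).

ΔS_univ ≈ 0.2667 kJ/K

W = η·Q_H = 0.159 × 262 = 41.66 kJ, so Q_C = Q_H − W = 220.3 kJ.
Reservoir entropy changes: ΔS_H = −Q_H/T_H = −262/637.00 = -0.4113 kJ/K and ΔS_C = +Q_C/T_C = 220.3/325.00 = 0.6780 kJ/K.
ΔS_univ = −Q_H/T_H + Q_C/T_C = 0.2667 kJ/K (> 0, since η = 0.159 < η_Carnot = 0.490).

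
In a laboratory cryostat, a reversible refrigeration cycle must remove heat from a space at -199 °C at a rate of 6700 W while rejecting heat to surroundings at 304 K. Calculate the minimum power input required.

Ẇ_in ≈ 20770 W

T_C = -199 °C → -199 + 273.15 = 74.15 K.
For a reversible refrigerator, COP_R = T_C/(T_H − T_C) = 74.15/229.85 = 0.3226.
W = Q_C/COP_R = 6700/0.3226 = 20770 W.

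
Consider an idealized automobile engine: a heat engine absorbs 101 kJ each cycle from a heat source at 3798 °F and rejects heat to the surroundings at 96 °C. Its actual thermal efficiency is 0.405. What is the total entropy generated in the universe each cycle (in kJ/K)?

ΔS_univ ≈ 0.120 kJ/K

T_H = 3798 °F → (3798 − 32) × 5/9 = 2092.22 °C = 2365.37 K.
T_C = 96 °C → 96 + 273.15 = 369.15 K.
W = η·Q_H = 0.405 × 101 = 40.91 kJ, so Q_C = Q_H − W = 60.09 kJ.
Reservoir entropy changes: ΔS_H = −Q_H/T_H = −101/2365.37 = -0.04270 kJ/K and ΔS_C = +Q_C/T_C = 60.09/369.15 = 0.1628 kJ/K.
ΔS_univ = −Q_H/T_H + Q_C/T_C = 0.120 kJ/K (> 0, since η = 0.405 < η_Carnot = 0.844).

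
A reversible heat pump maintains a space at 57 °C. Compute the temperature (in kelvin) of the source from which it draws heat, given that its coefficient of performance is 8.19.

T_C ≈ 290 K

T_H = 57 °C → 57 + 273.15 = 330.15 K.
COP_HP = T_H/(T_H − T_C) ⇒ T_C = T_H·(COP_HP − 1)/COP_HP = 330.15 × (8.19 − 1)/8.19 = 290 K.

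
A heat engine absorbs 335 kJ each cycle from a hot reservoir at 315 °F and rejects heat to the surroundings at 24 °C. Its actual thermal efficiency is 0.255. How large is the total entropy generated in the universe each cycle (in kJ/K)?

T_H = 315 °F → (315 − 32) × 5/9 = 157.22 °C = 430.37 K.
T_C = 24 °C → 24 + 273.15 = 297.15 K.
W = η·Q_H = 0.255 × 335 = 85.42 kJ, so Q_C = Q_H − W = 249.6 kJ.
The hot reservoir loses entropy Q_H/T_H = 335/430.37 = 0.7784 kJ/K; the cold reservoir gains Q_C/T_C = 249.6/297.15 = 0.8399 kJ/K.
ΔS_univ = −Q_H/T_H + Q_C/T_C = 0.06150 kJ/K (> 0, since η = 0.255 < η_Carnot = 0.310).

ΔS_univ ≈ 0.06150 kJ/K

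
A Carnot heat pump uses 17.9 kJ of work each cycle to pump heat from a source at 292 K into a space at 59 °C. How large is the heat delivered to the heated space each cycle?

T_H = 59 °C → 59 + 273.15 = 332.15 K.
The Carnot heat-pump COP is COP_HP = T_H/(T_H − T_C) = 332.15/40.15 = 8.2727.
Q_H = COP_HP · W = 8.2727 × 17.9 = 148 kJ.

Q_H ≈ 148 kJ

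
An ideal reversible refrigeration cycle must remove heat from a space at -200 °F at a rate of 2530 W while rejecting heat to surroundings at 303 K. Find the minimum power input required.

T_C = -200 °F → (-200 − 32) × 5/9 = -128.89 °C = 144.26 K.
The reversible coefficient of performance is COP_R = T_C/(T_H − T_C) = 144.26/158.74 = 0.9088.
W = Q_C/COP_R = 2530/0.9088 = 2780 W.

Ẇ_in ≈ 2780 W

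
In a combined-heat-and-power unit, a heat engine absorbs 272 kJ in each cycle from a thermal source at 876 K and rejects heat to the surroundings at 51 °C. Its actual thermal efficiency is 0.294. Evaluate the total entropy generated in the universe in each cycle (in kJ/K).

ΔS_univ ≈ 0.282 kJ/K

T_C = 51 °C → 51 + 273.15 = 324.15 K.
W = η·Q_H = 0.294 × 272 = 79.97 kJ, so Q_C = Q_H − W = 192.0 kJ.
Entropy balance on the reservoirs: −Q_H/T_H = -0.3105 kJ/K, +Q_C/T_C = 0.5924 kJ/K.
ΔS_univ = −Q_H/T_H + Q_C/T_C = 0.282 kJ/K (> 0, since η = 0.294 < η_Carnot = 0.630).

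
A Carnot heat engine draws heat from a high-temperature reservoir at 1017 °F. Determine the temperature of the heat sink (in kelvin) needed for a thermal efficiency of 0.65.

T_C ≈ 287.1 K

T_H = 1017 °F → (1017 − 32) × 5/9 = 547.22 °C = 820.37 K.
From η = 1 − T_C/T_H, T_C = T_H·(1 − η) = 820.37 × (1 − 0.65) = 287.1 K.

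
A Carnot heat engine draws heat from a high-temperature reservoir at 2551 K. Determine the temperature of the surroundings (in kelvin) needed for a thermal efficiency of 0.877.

From η = 1 − T_C/T_H, T_C = T_H·(1 − η) = 2551.00 × (1 − 0.877) = 313.8 K.

T_C ≈ 313.8 K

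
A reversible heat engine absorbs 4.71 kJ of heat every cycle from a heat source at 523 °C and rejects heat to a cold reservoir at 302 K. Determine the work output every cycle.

W ≈ 2.923 kJ

T_H = 523 °C → 523 + 273.15 = 796.15 K.
Carnot efficiency: η = 1 − T_C/T_H = 1 − 302.00/796.15 = 0.6207.
W = η·Q_H = 0.6207 × 4.71 = 2.923 kJ.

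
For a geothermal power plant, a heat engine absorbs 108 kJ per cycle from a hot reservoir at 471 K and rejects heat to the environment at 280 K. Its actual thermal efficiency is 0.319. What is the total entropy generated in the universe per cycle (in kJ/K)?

ΔS_univ ≈ 0.0334 kJ/K

W = η·Q_H = 0.319 × 108 = 34.45 kJ, so Q_C = Q_H − W = 73.55 kJ.
Reservoir entropy changes: ΔS_H = −Q_H/T_H = −108/471.00 = -0.2293 kJ/K and ΔS_C = +Q_C/T_C = 73.55/280.00 = 0.2627 kJ/K.
ΔS_univ = −Q_H/T_H + Q_C/T_C = 0.0334 kJ/K (> 0, since η = 0.319 < η_Carnot = 0.406).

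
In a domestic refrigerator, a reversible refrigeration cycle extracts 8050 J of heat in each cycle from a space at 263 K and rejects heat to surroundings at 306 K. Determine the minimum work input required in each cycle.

The reversible coefficient of performance is COP_R = T_C/(T_H − T_C) = 263.00/43.00 = 6.1163.
W = Q_C/COP_R = 8050/6.1163 = 1320 J.

W_in ≈ 1320 J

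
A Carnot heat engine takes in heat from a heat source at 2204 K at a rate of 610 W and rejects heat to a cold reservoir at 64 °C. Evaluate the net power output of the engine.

T_C = 64 °C → 64 + 273.15 = 337.15 K.
η_rev = 1 − T_C/T_H = 1 − 337.15/2204.00 = 0.8470.
W = η·Q_H = 0.8470 × 610 = 516.7 W.

Ẇ ≈ 516.7 W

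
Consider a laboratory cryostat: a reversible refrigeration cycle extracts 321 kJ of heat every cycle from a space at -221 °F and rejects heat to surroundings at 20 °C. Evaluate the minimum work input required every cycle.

W_in ≈ 389 kJ

T_H = 20 °C → 20 + 273.15 = 293.15 K.
T_C = -221 °F → (-221 − 32) × 5/9 = -140.56 °C = 132.59 K.
The reversible coefficient of performance is COP_R = T_C/(T_H − T_C) = 132.59/160.56 = 0.8258.
W = Q_C/COP_R = 321/0.8258 = 389 kJ.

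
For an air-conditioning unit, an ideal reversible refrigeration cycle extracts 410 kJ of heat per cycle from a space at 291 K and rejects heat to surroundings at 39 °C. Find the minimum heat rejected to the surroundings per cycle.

Q_H ≈ 439.8 kJ

T_H = 39 °C → 39 + 273.15 = 312.15 K.
For a reversible cycle Q_H/Q_C = T_H/T_C, so Q_H = Q_C·T_H/T_C = 410 × 312.15/291.00 = 439.8 kJ.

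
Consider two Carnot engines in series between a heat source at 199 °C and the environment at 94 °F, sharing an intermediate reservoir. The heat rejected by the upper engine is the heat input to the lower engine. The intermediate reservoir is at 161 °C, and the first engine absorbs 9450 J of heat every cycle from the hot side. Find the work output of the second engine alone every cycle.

T_H = 199 °C → 199 + 273.15 = 472.15 K.
T_C = 94 °F → (94 − 32) × 5/9 = 34.44 °C = 307.59 K.
T_m = 161 °C → 161 + 273.15 = 434.15 K.
Heat entering the second stage: Q_m = Q_H·(T_m/T_H) = 9450 × 434.15/472.15 = 8690 J.
Second-stage efficiency η₂ = 1 − T_C/T_m = 1 − 307.59/434.15 = 0.2915, so W₂ = η₂·Q_m = 2530 J.

W₂ ≈ 2530 J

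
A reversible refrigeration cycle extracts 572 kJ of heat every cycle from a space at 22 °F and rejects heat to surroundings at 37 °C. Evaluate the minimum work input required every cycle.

T_H = 37 °C → 37 + 273.15 = 310.15 K.
T_C = 22 °F → (22 − 32) × 5/9 = -5.56 °C = 267.59 K.
COP_R = T_C/(T_H − T_C) = 267.59/42.56 = 6.2881.
W = Q_C/COP_R = 572/6.2881 = 90.97 kJ.

W_in ≈ 90.97 kJ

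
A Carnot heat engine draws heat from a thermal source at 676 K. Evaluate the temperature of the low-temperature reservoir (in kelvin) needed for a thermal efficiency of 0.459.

From η = 1 − T_C/T_H, T_C = T_H·(1 − η) = 676.00 × (1 − 0.459) = 366 K.

T_C ≈ 366 K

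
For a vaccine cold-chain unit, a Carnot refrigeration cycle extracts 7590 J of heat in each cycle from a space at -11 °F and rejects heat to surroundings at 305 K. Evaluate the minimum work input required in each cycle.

T_C = -11 °F → (-11 − 32) × 5/9 = -23.89 °C = 249.26 K.
The reversible coefficient of performance is COP_R = T_C/(T_H − T_C) = 249.26/55.74 = 4.4719.
W = Q_C/COP_R = 7590/4.4719 = 1700 J.

W_in ≈ 1700 J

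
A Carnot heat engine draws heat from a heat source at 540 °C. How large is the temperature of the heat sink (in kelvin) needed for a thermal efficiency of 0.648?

T_C ≈ 286.2 K

T_H = 540 °C → 540 + 273.15 = 813.15 K.
From η = 1 − T_C/T_H, T_C = T_H·(1 − η) = 813.15 × (1 − 0.648) = 286.2 K.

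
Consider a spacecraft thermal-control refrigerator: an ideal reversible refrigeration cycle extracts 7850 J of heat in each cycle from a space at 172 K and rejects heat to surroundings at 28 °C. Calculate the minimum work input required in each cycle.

W_in ≈ 5894 J

T_H = 28 °C → 28 + 273.15 = 301.15 K.
The reversible coefficient of performance is COP_R = T_C/(T_H − T_C) = 172.00/129.15 = 1.3318.
W = Q_C/COP_R = 7850/1.3318 = 5894 J.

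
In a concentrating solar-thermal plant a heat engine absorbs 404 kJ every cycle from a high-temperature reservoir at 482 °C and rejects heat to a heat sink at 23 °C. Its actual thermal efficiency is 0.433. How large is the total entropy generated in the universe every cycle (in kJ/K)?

T_H = 482 °C → 482 + 273.15 = 755.15 K.
T_C = 23 °C → 23 + 273.15 = 296.15 K.
W = η·Q_H = 0.433 × 404 = 174.9 kJ, so Q_C = Q_H − W = 229.1 kJ.
Entropy balance on the reservoirs: −Q_H/T_H = -0.5350 kJ/K, +Q_C/T_C = 0.7735 kJ/K.
ΔS_univ = −Q_H/T_H + Q_C/T_C = 0.2385 kJ/K (> 0, since η = 0.433 < η_Carnot = 0.608).

ΔS_univ ≈ 0.2385 kJ/K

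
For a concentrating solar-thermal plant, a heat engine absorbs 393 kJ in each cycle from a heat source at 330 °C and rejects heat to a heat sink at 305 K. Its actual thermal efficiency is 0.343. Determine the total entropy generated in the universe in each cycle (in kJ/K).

T_H = 330 °C → 330 + 273.15 = 603.15 K.
W = η·Q_H = 0.343 × 393 = 134.8 kJ, so Q_C = Q_H − W = 258.2 kJ.
Entropy balance on the reservoirs: −Q_H/T_H = -0.6516 kJ/K, +Q_C/T_C = 0.8466 kJ/K.
ΔS_univ = −Q_H/T_H + Q_C/T_C = 0.1950 kJ/K (> 0, since η = 0.343 < η_Carnot = 0.494).

ΔS_univ ≈ 0.1950 kJ/K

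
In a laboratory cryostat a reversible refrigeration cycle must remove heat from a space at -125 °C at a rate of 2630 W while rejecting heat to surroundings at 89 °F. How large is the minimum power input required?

Ẇ_in ≈ 2781 W

T_H = 89 °F → (89 − 32) × 5/9 = 31.67 °C = 304.82 K.
T_C = -125 °C → -125 + 273.15 = 148.15 K.
For a reversible refrigerator, COP_R = T_C/(T_H − T_C) = 148.15/156.67 = 0.9456.
W = Q_C/COP_R = 2630/0.9456 = 2781 W.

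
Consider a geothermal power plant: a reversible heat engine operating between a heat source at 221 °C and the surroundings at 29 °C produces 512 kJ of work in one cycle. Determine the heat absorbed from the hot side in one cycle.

T_H = 221 °C → 221 + 273.15 = 494.15 K.
T_C = 29 °C → 29 + 273.15 = 302.15 K.
The Carnot efficiency is η = 1 − T_C/T_H = 1 − 302.15/494.15 = 0.3885.
Q_H = W/η = 512/0.3885 = 1320 kJ.

Q_H ≈ 1320 kJ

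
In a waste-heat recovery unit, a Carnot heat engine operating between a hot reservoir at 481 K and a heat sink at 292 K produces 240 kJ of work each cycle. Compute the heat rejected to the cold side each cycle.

The Carnot efficiency is η = 1 − T_C/T_H = 1 − 292.00/481.00 = 0.3929.
Since Q_C/Q_H = T_C/T_H and Q_H = W/η, Q_C = W·T_C/(T_H − T_C) = 240 × 292.00/189.00 = 371 kJ.

Q_C ≈ 371 kJ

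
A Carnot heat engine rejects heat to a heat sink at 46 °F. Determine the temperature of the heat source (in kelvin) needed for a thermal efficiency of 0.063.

T_H ≈ 300 K

T_C = 46 °F → (46 − 32) × 5/9 = 7.78 °C = 280.93 K.
From η = 1 − T_C/T_H, solving for T_H gives T_H = T_C/(1 − η) = 280.93/(1 − 0.063) = 300 K.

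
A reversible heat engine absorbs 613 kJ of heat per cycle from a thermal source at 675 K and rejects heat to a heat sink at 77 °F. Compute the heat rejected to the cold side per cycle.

T_C = 77 °F → (77 − 32) × 5/9 = 25.00 °C = 298.15 K.
The Carnot efficiency is η = 1 − T_C/T_H = 1 − 298.15/675.00 = 0.5583.
For a reversible cycle Q_C/Q_H = T_C/T_H, so Q_C = 613 × 298.15/675.00 = 271 kJ.

Q_C ≈ 271 kJ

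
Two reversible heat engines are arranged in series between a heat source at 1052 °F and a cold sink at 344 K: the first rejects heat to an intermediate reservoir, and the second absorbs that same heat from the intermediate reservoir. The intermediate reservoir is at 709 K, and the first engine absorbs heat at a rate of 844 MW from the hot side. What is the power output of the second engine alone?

T_H = 1052 °F → (1052 − 32) × 5/9 = 566.67 °C = 839.82 K.
Heat entering the second stage: Q_m = Q_H·(T_m/T_H) = 844 × 709.00/839.82 = 713 MW.
Second-stage efficiency η₂ = 1 − T_C/T_m = 1 − 344.00/709.00 = 0.5148, so W₂ = η₂·Q_m = 367 MW.

Ẇ₂ ≈ 367 MW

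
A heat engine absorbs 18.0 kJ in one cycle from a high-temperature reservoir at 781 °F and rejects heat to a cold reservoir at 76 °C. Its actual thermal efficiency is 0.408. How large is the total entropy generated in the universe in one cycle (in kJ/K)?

ΔS_univ ≈ 0.004405 kJ/K

T_H = 781 °F → (781 − 32) × 5/9 = 416.11 °C = 689.26 K.
T_C = 76 °C → 76 + 273.15 = 349.15 K.
W = η·Q_H = 0.408 × 18.0 = 7.344 kJ, so Q_C = Q_H − W = 10.66 kJ.
The hot reservoir loses entropy Q_H/T_H = 18.0/689.26 = 0.02611 kJ/K; the cold reservoir gains Q_C/T_C = 10.66/349.15 = 0.03052 kJ/K.
ΔS_univ = −Q_H/T_H + Q_C/T_C = 0.004405 kJ/K (> 0, since η = 0.408 < η_Carnot = 0.493).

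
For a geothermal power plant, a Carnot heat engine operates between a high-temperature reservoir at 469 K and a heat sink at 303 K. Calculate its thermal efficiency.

η_rev = 1 − T_C/T_H = 1 − 303.00/469.00 = 0.3539.

η ≈ 0.3539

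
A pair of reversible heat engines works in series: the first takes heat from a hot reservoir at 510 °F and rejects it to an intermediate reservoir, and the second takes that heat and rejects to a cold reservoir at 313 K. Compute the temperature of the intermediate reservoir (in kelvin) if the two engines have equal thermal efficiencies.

T_m ≈ 411 K

T_H = 510 °F → (510 − 32) × 5/9 = 265.56 °C = 538.71 K.
Equal efficiencies require 1 − T_m/T_H = 1 − T_C/T_m, i.e. T_m/T_H = T_C/T_m, so T_m = √(T_H·T_C) = √(538.71 × 313.00) = 411 K.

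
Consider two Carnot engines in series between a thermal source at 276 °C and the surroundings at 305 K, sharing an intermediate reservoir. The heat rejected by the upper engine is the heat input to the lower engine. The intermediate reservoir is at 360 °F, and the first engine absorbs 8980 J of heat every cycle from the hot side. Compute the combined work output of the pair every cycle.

T_H = 276 °C → 276 + 273.15 = 549.15 K.
Two reversible stages in series are equivalent to a single Carnot engine between T_H and T_C, so η_total = 1 − T_C/T_H = 1 − 305.00/549.15 = 0.4446.
W_total = η_total · Q_H = 0.4446 × 8980 = 3992 J.

W_total ≈ 3992 J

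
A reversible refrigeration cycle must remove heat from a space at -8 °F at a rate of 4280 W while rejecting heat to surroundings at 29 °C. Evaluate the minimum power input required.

T_H = 29 °C → 29 + 273.15 = 302.15 K.
T_C = -8 °F → (-8 − 32) × 5/9 = -22.22 °C = 250.93 K.
Carnot COP: COP_R = T_C/(T_H − T_C) = 250.93/51.22 = 4.8988.
W = Q_C/COP_R = 4280/4.8988 = 874 W.

Ẇ_in ≈ 874 W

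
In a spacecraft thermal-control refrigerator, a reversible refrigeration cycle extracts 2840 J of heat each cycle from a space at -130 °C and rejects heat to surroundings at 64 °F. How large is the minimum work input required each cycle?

T_H = 64 °F → (64 − 32) × 5/9 = 17.78 °C = 290.93 K.
T_C = -130 °C → -130 + 273.15 = 143.15 K.
COP_R = T_C/(T_H − T_C) = 143.15/147.78 = 0.9687.
W = Q_C/COP_R = 2840/0.9687 = 2930 J.

W_in ≈ 2930 J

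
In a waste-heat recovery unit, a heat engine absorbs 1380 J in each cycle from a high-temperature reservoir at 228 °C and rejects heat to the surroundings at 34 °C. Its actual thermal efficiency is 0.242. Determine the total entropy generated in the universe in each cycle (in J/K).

ΔS_univ ≈ 0.652 J/K

T_H = 228 °C → 228 + 273.15 = 501.15 K.
T_C = 34 °C → 34 + 273.15 = 307.15 K.
W = η·Q_H = 0.242 × 1380 = 334.0 J, so Q_C = Q_H − W = 1046 J.
The hot reservoir loses entropy Q_H/T_H = 1380/501.15 = 2.754 J/K; the cold reservoir gains Q_C/T_C = 1046/307.15 = 3.406 J/K.
ΔS_univ = −Q_H/T_H + Q_C/T_C = 0.652 J/K (> 0, since η = 0.242 < η_Carnot = 0.387).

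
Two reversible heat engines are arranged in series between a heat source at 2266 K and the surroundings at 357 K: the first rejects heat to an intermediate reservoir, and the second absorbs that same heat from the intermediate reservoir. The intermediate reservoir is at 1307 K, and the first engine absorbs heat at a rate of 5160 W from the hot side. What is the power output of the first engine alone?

First-stage efficiency η₁ = 1 − T_m/T_H = 1 − 1307.00/2266.00 = 0.4232.
W₁ = η₁·Q_H = 0.4232 × 5160 = 2180 W.

Ẇ₁ ≈ 2180 W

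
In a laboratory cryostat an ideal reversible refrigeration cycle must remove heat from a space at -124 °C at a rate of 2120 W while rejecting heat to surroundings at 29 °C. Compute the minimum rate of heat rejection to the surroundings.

T_H = 29 °C → 29 + 273.15 = 302.15 K.
T_C = -124 °C → -124 + 273.15 = 149.15 K.
For a reversible cycle Q_H/Q_C = T_H/T_C, so Q_H = Q_C·T_H/T_C = 2120 × 302.15/149.15 = 4295 W.

Q̇_H ≈ 4295 W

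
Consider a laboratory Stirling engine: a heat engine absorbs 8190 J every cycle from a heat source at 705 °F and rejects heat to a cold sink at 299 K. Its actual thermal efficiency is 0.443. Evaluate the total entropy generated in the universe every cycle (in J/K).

ΔS_univ ≈ 2.599 J/K

T_H = 705 °F → (705 − 32) × 5/9 = 373.89 °C = 647.04 K.
W = η·Q_H = 0.443 × 8190 = 3628 J, so Q_C = Q_H − W = 4562 J.
Reservoir entropy changes: ΔS_H = −Q_H/T_H = −8190/647.04 = -12.66 J/K and ΔS_C = +Q_C/T_C = 4562/299.00 = 15.26 J/K.
ΔS_univ = −Q_H/T_H + Q_C/T_C = 2.599 J/K (> 0, since η = 0.443 < η_Carnot = 0.538).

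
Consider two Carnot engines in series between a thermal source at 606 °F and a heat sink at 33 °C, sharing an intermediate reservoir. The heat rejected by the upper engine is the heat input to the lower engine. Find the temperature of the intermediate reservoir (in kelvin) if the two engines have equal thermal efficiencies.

T_H = 606 °F → (606 − 32) × 5/9 = 318.89 °C = 592.04 K.
T_C = 33 °C → 33 + 273.15 = 306.15 K.
Equal efficiencies require 1 − T_m/T_H = 1 − T_C/T_m, i.e. T_m/T_H = T_C/T_m, so T_m = √(T_H·T_C) = √(592.04 × 306.15) = 426 K.

T_m ≈ 426 K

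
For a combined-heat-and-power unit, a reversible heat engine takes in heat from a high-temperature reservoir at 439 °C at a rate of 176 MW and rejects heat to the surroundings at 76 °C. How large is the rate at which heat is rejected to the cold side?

Q̇_C ≈ 86.29 MW

T_H = 439 °C → 439 + 273.15 = 712.15 K.
T_C = 76 °C → 76 + 273.15 = 349.15 K.
Since the cycle is reversible, η = 1 − T_C/T_H = 1 − 349.15/712.15 = 0.5097.
For a reversible cycle Q_C/Q_H = T_C/T_H, so Q_C = 176 × 349.15/712.15 = 86.29 MW.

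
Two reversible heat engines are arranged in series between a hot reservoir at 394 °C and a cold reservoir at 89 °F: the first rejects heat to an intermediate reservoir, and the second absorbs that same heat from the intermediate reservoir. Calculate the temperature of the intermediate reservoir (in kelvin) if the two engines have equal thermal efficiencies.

T_H = 394 °C → 394 + 273.15 = 667.15 K.
T_C = 89 °F → (89 − 32) × 5/9 = 31.67 °C = 304.82 K.
Equal efficiencies require 1 − T_m/T_H = 1 − T_C/T_m, i.e. T_m/T_H = T_C/T_m, so T_m = √(T_H·T_C) = √(667.15 × 304.82) = 451 K.

T_m ≈ 451 K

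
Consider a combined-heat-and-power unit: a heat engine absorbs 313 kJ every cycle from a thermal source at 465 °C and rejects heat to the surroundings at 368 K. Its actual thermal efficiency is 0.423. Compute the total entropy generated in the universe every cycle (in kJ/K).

T_H = 465 °C → 465 + 273.15 = 738.15 K.
W = η·Q_H = 0.423 × 313 = 132.4 kJ, so Q_C = Q_H − W = 180.6 kJ.
Reservoir entropy changes: ΔS_H = −Q_H/T_H = −313/738.15 = -0.4240 kJ/K and ΔS_C = +Q_C/T_C = 180.6/368.00 = 0.4908 kJ/K.
ΔS_univ = −Q_H/T_H + Q_C/T_C = 0.0667 kJ/K (> 0, since η = 0.423 < η_Carnot = 0.501).

ΔS_univ ≈ 0.0667 kJ/K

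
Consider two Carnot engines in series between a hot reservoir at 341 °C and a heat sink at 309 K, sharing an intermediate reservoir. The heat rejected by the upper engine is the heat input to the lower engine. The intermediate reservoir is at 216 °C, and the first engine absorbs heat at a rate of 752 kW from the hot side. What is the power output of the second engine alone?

T_H = 341 °C → 341 + 273.15 = 614.15 K.
T_m = 216 °C → 216 + 273.15 = 489.15 K.
Heat entering the second stage: Q_m = Q_H·(T_m/T_H) = 752 × 489.15/614.15 = 599 kW.
Second-stage efficiency η₂ = 1 − T_C/T_m = 1 − 309.00/489.15 = 0.3683, so W₂ = η₂·Q_m = 221 kW.

Ẇ₂ ≈ 221 kW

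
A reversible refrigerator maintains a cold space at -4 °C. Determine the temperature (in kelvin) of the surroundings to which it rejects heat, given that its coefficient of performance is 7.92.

T_H ≈ 303 K

T_C = -4 °C → -4 + 273.15 = 269.15 K.
COP_R = T_C/(T_H − T_C) ⇒ T_H = T_C·(1 + 1/COP_R) = 269.15 × (1 + 1/7.92) = 303 K.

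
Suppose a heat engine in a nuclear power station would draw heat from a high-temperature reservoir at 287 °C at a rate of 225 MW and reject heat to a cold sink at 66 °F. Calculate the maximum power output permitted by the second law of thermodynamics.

Ẇ_max ≈ 108 MW

T_H = 287 °C → 287 + 273.15 = 560.15 K.
T_C = 66 °F → (66 − 32) × 5/9 = 18.89 °C = 292.04 K.
The upper bound on efficiency is η_max = 1 − T_C/T_H = 1 − 292.04/560.15 = 0.4786.
W_max = η_max · Q_H = 0.4786 × 225 = 108 MW.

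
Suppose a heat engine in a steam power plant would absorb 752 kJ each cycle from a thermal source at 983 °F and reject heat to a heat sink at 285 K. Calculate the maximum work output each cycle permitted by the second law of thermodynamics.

W_max ≈ 485 kJ

T_H = 983 °F → (983 − 32) × 5/9 = 528.33 °C = 801.48 K.
No engine can exceed the Carnot limit: η_max = 1 − T_C/T_H = 1 − 285.00/801.48 = 0.6444.
W_max = η_max · Q_H = 0.6444 × 752 = 485 kJ.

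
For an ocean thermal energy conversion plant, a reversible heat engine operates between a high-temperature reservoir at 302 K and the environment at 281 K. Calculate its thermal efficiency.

η ≈ 0.06954

η_rev = 1 − T_C/T_H = 1 − 281.00/302.00 = 0.06954.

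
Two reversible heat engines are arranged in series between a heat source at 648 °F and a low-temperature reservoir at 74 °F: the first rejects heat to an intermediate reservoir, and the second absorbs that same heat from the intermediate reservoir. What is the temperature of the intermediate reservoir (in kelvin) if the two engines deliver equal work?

T_m ≈ 456 K

T_H = 648 °F → (648 − 32) × 5/9 = 342.22 °C = 615.37 K.
T_C = 74 °F → (74 − 32) × 5/9 = 23.33 °C = 296.48 K.
For reversible stages Q_m = Q_H·(T_m/T_H). Setting W₁ = Q_H(1 − T_m/T_H) equal to W₂ = Q_m(1 − T_C/T_m) = Q_H·(T_m − T_C)/T_H gives T_H − T_m = T_m − T_C, so T_m = (T_H + T_C)/2 = (615.37 + 296.48)/2 = 456 K.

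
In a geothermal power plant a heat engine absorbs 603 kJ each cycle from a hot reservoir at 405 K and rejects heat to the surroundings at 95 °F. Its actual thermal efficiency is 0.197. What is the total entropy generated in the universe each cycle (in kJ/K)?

ΔS_univ ≈ 0.08245 kJ/K

T_C = 95 °F → (95 − 32) × 5/9 = 35.00 °C = 308.15 K.
W = η·Q_H = 0.197 × 603 = 118.8 kJ, so Q_C = Q_H − W = 484.2 kJ.
Entropy balance on the reservoirs: −Q_H/T_H = -1.489 kJ/K, +Q_C/T_C = 1.571 kJ/K.
ΔS_univ = −Q_H/T_H + Q_C/T_C = 0.08245 kJ/K (> 0, since η = 0.197 < η_Carnot = 0.239).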